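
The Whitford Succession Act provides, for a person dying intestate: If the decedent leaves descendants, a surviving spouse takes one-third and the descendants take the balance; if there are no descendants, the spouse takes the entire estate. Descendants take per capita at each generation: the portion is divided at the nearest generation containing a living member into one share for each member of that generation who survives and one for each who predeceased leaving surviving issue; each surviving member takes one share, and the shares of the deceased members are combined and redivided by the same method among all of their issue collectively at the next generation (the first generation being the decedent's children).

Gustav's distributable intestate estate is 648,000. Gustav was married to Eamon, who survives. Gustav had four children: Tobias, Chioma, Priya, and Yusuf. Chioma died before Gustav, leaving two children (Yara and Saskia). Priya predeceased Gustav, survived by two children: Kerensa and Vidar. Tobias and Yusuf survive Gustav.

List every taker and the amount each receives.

Eamon: 216,000; Tobias: 108,000; Yara: 54,000; Saskia: 54,000; Kerensa: 54,000; Vidar: 54,000; Yusuf: 108,000

Eamon takes one-third of 648,000 = 216,000. The remaining 432,000 passes to the descendants.
The descendants' portion (432,000) is divided at the children's generation into 4 shares of 108,000. Tobias and Yusuf each take 108,000. The 2 shares of the deceased (Chioma and Priya) are combined into a pool of 216,000.
That pool (216,000) is divided at the grandchildren's generation equally among Yara, Saskia, Kerensa, and Vidar: 54,000 each.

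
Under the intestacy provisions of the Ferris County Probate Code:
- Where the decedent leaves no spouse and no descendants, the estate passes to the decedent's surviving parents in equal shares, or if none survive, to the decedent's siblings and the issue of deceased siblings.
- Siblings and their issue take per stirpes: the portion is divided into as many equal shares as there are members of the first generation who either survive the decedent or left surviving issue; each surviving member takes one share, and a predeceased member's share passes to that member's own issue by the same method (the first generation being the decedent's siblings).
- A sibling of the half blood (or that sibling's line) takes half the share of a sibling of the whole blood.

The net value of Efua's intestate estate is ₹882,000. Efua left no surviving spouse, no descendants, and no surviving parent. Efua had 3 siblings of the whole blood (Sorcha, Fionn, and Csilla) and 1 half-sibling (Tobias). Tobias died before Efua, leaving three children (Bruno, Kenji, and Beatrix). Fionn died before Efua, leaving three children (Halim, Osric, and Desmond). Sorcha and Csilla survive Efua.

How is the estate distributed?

The entire ₹882,000 passes to the siblings and their issue.
Counting each half-blood sibling's line as half a unit, there are 7/2 units in ₹882,000, so one unit is ₹252,000. Whole-blood lines (Sorcha, Fionn, and Csilla) take ₹252,000 each; half-blood lines (Tobias) take ₹126,000 each.
Tobias's share (₹126,000) is divided into 3 shares of ₹42,000: Bruno, Kenji, and Beatrix each take ₹42,000.
Fionn's share (₹252,000) is divided into 3 shares of ₹84,000: Halim, Osric, and Desmond each take ₹84,000.

Bruno: ₹42,000; Kenji: ₹42,000; Beatrix: ₹42,000; Sorcha: ₹252,000; Halim: ₹84,000; Osric: ₹84,000; Desmond: ₹84,000; Csilla: ₹252,000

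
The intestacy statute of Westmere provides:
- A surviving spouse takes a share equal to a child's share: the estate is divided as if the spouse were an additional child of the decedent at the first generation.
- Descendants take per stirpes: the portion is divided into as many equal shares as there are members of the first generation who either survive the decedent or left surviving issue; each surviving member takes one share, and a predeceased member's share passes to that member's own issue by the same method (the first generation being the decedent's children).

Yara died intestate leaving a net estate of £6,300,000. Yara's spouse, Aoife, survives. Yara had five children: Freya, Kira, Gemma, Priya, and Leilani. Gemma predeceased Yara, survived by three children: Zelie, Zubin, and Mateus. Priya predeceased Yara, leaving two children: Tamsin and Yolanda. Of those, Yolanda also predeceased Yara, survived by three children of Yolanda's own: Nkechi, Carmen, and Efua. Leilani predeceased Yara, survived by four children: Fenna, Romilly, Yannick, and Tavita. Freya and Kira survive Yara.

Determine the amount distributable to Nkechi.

Nkechi receives £175,000.

The spouse counts as an additional share at the children's level, so there are 6 primary shares of £1,050,000. Aoife takes one such share (£1,050,000).
The children's combined portion (£5,250,000) is divided into 5 shares of £1,050,000: Freya and Kira each take £1,050,000; Gemma's £1,050,000 share passes to Gemma's issue; Priya's £1,050,000 share passes to Priya's issue; Leilani's £1,050,000 share passes to Leilani's issue.
Gemma's share (£1,050,000) is divided into 3 shares of £350,000: Zelie, Zubin, and Mateus each take £350,000.
Priya's share (£1,050,000) is divided into 2 shares of £525,000: Tamsin takes £525,000; Yolanda's £525,000 share passes to Yolanda's issue.
Yolanda's share (£525,000) is divided into 3 shares of £175,000: Nkechi, Carmen, and Efua each take £175,000.
Leilani's share (£1,050,000) is divided into 4 shares of £262,500: Fenna, Romilly, Yannick, and Tavita each take £262,500.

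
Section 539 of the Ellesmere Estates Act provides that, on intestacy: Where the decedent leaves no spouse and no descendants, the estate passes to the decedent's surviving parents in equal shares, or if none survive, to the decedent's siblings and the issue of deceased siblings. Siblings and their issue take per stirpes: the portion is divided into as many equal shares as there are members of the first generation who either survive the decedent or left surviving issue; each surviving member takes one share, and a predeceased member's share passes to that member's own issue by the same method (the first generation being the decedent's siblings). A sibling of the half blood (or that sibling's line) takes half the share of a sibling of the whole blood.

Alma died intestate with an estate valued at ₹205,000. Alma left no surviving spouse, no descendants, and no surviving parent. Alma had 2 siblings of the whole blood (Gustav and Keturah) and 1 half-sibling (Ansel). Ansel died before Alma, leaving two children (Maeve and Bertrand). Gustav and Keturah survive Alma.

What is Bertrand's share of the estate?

The entire ₹205,000 passes to the siblings and their issue.
Counting each half-blood sibling's line as half a unit, there are 5/2 units in ₹205,000, so one unit is ₹82,000. Whole-blood lines (Gustav and Keturah) take ₹82,000 each; half-blood lines (Ansel) take ₹41,000 each.
Ansel's share (₹41,000) is divided into 2 shares of ₹20,500: Maeve and Bertrand each take ₹20,500.

Bertrand receives ₹20,500.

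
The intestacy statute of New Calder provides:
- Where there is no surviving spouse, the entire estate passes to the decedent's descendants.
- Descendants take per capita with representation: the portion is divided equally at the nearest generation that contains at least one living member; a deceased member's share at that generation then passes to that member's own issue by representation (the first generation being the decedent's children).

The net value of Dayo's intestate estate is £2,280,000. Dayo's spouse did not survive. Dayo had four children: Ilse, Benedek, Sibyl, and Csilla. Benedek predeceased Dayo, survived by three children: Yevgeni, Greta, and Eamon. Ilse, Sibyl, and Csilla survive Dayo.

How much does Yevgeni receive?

The entire £2,280,000 passes to the descendants.
That amount (£2,280,000) is divided into 4 shares of £570,000: Ilse, Sibyl, and Csilla each take £570,000; Benedek's £570,000 share passes to Benedek's issue.
Benedek's share (£570,000) is divided into 3 shares of £190,000: Yevgeni, Greta, and Eamon each take £190,000.

Yevgeni receives £190,000.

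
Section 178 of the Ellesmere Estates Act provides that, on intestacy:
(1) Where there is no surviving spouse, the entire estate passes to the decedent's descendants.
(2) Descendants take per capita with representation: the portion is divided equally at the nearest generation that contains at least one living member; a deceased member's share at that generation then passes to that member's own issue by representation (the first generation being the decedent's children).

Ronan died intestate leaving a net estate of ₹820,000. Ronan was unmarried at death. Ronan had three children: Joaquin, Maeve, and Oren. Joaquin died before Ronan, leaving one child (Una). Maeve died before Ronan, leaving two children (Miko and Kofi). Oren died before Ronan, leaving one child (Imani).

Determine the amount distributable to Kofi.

Kofi receives ₹205,000.

The entire ₹820,000 passes to the descendants.
No child survives, so the initial division is made at the grandchildren's generation.
That amount (₹820,000) is divided into 4 shares of ₹205,000: Una, Miko, Kofi, and Imani each take ₹205,000.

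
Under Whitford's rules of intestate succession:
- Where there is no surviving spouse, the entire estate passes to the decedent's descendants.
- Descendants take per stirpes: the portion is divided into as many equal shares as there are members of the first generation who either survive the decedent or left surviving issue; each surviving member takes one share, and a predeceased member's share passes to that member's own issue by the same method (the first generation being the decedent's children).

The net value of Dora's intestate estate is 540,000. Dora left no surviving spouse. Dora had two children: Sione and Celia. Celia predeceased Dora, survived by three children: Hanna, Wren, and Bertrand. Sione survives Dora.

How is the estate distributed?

The entire 540,000 passes to the descendants.
That amount (540,000) is divided into 2 shares of 270,000: Sione takes 270,000; Celia's 270,000 share passes to Celia's issue.
Celia's share (270,000) is divided into 3 shares of 90,000: Hanna, Wren, and Bertrand each take 90,000.

Sione: 270,000; Hanna: 90,000; Wren: 90,000; Bertrand: 90,000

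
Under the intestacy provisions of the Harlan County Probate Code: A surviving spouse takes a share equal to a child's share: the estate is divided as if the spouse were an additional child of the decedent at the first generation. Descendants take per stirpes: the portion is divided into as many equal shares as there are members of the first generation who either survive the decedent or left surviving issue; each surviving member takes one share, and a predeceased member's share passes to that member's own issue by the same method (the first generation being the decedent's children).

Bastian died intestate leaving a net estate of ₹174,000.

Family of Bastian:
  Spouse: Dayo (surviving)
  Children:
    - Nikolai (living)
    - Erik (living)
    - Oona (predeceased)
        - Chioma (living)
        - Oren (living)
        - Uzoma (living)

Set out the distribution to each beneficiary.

The spouse counts as an additional share at the children's level, so there are 4 primary shares of ₹43,500. Dayo takes one such share (₹43,500).
The children's combined portion (₹130,500) is divided into 3 shares of ₹43,500: Nikolai and Erik each take ₹43,500; Oona's ₹43,500 share passes to Oona's issue.
Oona's share (₹43,500) is divided into 3 shares of ₹14,500: Chioma, Oren, and Uzoma each take ₹14,500.

Dayo: ₹43,500; Nikolai: ₹43,500; Erik: ₹43,500; Chioma: ₹14,500; Oren: ₹14,500; Uzoma: ₹14,500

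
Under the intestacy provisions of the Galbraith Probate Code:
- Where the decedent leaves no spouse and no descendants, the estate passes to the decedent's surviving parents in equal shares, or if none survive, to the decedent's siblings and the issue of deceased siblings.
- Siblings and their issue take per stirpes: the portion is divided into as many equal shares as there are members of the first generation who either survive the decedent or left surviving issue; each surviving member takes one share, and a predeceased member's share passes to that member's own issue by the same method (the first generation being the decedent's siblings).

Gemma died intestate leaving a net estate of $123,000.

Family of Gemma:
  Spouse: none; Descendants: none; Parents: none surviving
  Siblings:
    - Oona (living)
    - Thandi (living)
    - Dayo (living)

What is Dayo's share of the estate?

Dayo receives $41,000.

The entire $123,000 passes to the siblings and their issue.
That amount ($123,000) is divided into 3 shares of $41,000: Oona, Thandi, and Dayo each take $41,000.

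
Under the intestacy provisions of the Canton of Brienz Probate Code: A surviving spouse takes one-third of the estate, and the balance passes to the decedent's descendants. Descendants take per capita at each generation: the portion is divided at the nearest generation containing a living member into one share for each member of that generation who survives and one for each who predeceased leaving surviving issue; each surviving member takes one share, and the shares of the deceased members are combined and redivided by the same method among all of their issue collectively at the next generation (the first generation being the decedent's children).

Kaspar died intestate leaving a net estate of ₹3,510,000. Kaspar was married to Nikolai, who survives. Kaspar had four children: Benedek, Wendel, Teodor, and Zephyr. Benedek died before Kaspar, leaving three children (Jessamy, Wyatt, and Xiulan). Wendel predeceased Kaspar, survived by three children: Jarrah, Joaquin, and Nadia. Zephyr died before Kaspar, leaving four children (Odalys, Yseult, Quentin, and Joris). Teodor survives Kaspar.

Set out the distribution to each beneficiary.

Nikolai takes one-third of ₹3,510,000 = ₹1,170,000. The remaining ₹2,340,000 passes to the descendants.
The descendants' portion (₹2,340,000) is divided at the children's generation into 4 shares of ₹585,000. Teodor takes ₹585,000. The 3 shares of the deceased (Benedek, Wendel, and Zephyr) are combined into a pool of ₹1,755,000.
That pool (₹1,755,000) is divided at the grandchildren's generation equally among Jessamy, Wyatt, Xiulan, Jarrah, Joaquin, Nadia, Odalys, Yseult, Quentin, and Joris: ₹175,500 each.

Nikolai: ₹1,170,000; Jessamy: ₹175,500; Wyatt: ₹175,500; Xiulan: ₹175,500; Jarrah: ₹175,500; Joaquin: ₹175,500; Nadia: ₹175,500; Teodor: ₹585,000; Odalys: ₹175,500; Yseult: ₹175,500; Quentin: ₹175,500; Joris: ₹175,500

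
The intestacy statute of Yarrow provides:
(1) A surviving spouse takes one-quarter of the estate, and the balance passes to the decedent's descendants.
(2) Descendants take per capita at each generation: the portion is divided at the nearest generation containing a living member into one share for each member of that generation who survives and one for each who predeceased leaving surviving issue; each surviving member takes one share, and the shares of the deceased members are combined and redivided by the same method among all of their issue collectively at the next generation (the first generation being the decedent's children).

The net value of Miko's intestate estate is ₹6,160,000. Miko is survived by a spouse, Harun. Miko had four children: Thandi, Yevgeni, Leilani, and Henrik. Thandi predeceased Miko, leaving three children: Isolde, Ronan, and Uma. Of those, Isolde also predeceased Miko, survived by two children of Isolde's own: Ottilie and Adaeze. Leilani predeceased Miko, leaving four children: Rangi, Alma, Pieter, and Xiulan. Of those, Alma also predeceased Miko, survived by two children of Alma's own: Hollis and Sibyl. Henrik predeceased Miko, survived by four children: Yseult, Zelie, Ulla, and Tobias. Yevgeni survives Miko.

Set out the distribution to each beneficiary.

Harun takes one-quarter of ₹6,160,000 = ₹1,540,000. The remaining ₹4,620,000 passes to the descendants.
The descendants' portion (₹4,620,000) is divided at the children's generation into 4 shares of ₹1,155,000. Yevgeni takes ₹1,155,000. The 3 shares of the deceased (Thandi, Leilani, and Henrik) are combined into a pool of ₹3,465,000.
That pool (₹3,465,000) is divided at the grandchildren's generation into 11 shares of ₹315,000. Ronan, Uma, Rangi, Pieter, Xiulan, Yseult, Zelie, Ulla, and Tobias each take ₹315,000. The 2 shares of the deceased (Isolde and Alma) are combined into a pool of ₹630,000.
That pool (₹630,000) is divided at the great-grandchildren's generation equally among Ottilie, Adaeze, Hollis, and Sibyl: ₹157,500 each.

Harun: ₹1,540,000; Ottilie: ₹157,500; Adaeze: ₹157,500; Ronan: ₹315,000; Uma: ₹315,000; Yevgeni: ₹1,155,000; Rangi: ₹315,000; Hollis: ₹157,500; Sibyl: ₹157,500; Pieter: ₹315,000; Xiulan: ₹315,000; Yseult: ₹315,000; Zelie: ₹315,000; Ulla: ₹315,000; Tobias: ₹315,000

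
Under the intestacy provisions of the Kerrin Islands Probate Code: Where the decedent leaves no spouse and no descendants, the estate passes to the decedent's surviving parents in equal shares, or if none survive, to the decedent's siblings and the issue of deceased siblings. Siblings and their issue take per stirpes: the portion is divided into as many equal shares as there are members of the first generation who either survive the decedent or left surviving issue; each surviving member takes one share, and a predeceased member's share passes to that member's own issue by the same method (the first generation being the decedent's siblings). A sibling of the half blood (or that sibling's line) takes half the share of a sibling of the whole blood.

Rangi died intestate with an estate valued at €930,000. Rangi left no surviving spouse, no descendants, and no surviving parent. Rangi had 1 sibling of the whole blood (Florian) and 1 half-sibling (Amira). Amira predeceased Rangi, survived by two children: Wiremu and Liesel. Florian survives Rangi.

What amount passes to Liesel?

Liesel receives €155,000.

The entire €930,000 passes to the siblings and their issue.
Counting each half-blood sibling's line as half a unit, there are 3/2 units in €930,000, so one unit is €620,000. Whole-blood lines (Florian) take €620,000 each; half-blood lines (Amira) take €310,000 each.
Amira's share (€310,000) is divided into 2 shares of €155,000: Wiremu and Liesel each take €155,000.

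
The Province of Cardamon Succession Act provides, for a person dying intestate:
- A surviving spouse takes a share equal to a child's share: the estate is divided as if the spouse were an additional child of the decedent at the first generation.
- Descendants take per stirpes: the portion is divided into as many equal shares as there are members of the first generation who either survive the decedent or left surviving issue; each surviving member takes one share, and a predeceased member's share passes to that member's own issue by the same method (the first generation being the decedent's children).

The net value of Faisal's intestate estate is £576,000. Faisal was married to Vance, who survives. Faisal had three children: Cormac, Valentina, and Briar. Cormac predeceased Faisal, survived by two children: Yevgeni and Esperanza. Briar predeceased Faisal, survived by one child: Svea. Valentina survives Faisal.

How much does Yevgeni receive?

Yevgeni receives £72,000.

The spouse counts as an additional share at the children's level, so there are 4 primary shares of £144,000. Vance takes one such share (£144,000).
The children's combined portion (£432,000) is divided into 3 shares of £144,000: Valentina takes £144,000; Cormac's £144,000 share passes to Cormac's issue; Briar's £144,000 share passes to Briar's issue.
Cormac's share (£144,000) is divided into 2 shares of £72,000: Yevgeni and Esperanza each take £72,000.
Briar's share (£144,000) passes entirely to Svea.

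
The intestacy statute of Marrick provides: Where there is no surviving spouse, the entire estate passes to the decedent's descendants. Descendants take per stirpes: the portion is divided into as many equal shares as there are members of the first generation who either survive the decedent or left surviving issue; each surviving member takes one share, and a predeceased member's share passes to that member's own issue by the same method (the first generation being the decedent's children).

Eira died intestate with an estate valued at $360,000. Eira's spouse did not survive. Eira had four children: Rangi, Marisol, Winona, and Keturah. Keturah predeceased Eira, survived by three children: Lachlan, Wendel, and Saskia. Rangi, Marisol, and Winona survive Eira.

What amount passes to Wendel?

Wendel receives $30,000.

The entire $360,000 passes to the descendants.
That amount ($360,000) is divided into 4 shares of $90,000: Rangi, Marisol, and Winona each take $90,000; Keturah's $90,000 share passes to Keturah's issue.
Keturah's share ($90,000) is divided into 3 shares of $30,000: Lachlan, Wendel, and Saskia each take $30,000.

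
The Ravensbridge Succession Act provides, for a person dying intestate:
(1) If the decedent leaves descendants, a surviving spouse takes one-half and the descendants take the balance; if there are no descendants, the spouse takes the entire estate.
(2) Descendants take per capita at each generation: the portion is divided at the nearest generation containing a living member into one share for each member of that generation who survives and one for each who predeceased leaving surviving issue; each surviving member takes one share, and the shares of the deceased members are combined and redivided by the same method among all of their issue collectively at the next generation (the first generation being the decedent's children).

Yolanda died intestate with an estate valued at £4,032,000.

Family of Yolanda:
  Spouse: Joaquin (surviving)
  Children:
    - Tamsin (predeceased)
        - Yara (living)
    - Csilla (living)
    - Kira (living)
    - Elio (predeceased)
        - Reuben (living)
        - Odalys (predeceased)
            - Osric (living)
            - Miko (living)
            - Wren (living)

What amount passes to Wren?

Wren receives £112,000.

Joaquin takes one-half of £4,032,000 = £2,016,000. The remaining £2,016,000 passes to the descendants.
The descendants' portion (£2,016,000) is divided at the children's generation into 4 shares of £504,000. Csilla and Kira each take £504,000. The 2 shares of the deceased (Tamsin and Elio) are combined into a pool of £1,008,000.
That pool (£1,008,000) is divided at the grandchildren's generation into 3 shares of £336,000. Yara and Reuben each take £336,000. The remaining share for the deceased Odalys (£336,000) is carried to the next generation.
That pool (£336,000) is divided at the great-grandchildren's generation equally among Osric, Miko, and Wren: £112,000 each.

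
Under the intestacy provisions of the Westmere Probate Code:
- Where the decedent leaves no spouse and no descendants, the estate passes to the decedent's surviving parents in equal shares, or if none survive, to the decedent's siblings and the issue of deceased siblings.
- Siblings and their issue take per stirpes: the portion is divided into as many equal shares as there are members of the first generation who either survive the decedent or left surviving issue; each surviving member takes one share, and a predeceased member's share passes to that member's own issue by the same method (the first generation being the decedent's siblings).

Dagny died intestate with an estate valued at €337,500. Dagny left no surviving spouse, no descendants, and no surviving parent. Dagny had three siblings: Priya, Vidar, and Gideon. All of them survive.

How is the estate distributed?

The entire €337,500 passes to the siblings and their issue.
That amount (€337,500) is divided into 3 shares of €112,500: Priya, Vidar, and Gideon each take €112,500.

Priya: €112,500; Vidar: €112,500; Gideon: €112,500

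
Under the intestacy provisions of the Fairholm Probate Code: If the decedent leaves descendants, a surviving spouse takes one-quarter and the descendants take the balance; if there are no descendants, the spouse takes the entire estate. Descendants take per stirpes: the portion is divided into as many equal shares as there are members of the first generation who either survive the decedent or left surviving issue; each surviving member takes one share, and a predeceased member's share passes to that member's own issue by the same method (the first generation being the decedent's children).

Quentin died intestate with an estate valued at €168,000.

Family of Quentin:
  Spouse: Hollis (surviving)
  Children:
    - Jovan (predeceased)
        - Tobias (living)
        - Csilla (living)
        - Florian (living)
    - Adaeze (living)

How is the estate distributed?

Hollis: €42,000; Tobias: €21,000; Csilla: €21,000; Florian: €21,000; Adaeze: €63,000

Hollis takes one-quarter of €168,000 = €42,000. The remaining €126,000 passes to the descendants.
The descendants' portion (€126,000) is divided into 2 shares of €63,000: Adaeze takes €63,000; Jovan's €63,000 share passes to Jovan's issue.
Jovan's share (€63,000) is divided into 3 shares of €21,000: Tobias, Csilla, and Florian each take €21,000.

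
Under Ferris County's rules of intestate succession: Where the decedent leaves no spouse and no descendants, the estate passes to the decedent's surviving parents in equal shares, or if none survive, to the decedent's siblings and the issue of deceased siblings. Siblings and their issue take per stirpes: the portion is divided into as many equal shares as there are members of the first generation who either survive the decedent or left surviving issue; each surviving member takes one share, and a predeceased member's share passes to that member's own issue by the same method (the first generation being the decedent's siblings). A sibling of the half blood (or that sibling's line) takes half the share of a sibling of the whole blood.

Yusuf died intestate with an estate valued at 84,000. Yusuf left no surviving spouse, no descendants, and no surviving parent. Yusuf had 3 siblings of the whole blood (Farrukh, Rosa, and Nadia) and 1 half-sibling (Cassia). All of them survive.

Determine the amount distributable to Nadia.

Nadia receives 24,000.

The entire 84,000 passes to the siblings and their issue.
Counting each half-blood sibling's line as half a unit, there are 7/2 units in 84,000, so one unit is 24,000. Whole-blood lines (Farrukh, Rosa, and Nadia) take 24,000 each; half-blood lines (Cassia) take 12,000 each.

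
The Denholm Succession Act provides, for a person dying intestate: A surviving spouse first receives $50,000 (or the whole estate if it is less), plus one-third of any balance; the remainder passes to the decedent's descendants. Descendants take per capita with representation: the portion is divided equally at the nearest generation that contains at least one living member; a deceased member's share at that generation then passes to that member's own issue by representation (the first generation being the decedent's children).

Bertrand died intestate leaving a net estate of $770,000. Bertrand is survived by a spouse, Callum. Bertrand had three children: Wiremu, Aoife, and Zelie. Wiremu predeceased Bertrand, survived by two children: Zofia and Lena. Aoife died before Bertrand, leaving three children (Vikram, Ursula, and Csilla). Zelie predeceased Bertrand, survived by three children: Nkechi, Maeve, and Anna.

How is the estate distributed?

Callum: $290,000; Zofia: $60,000; Lena: $60,000; Vikram: $60,000; Ursula: $60,000; Csilla: $60,000; Nkechi: $60,000; Maeve: $60,000; Anna: $60,000

Callum first takes $50,000, leaving a balance of $720,000. Callum then takes one-third of the balance ($240,000), for a total of $290,000. The remaining $480,000 passes to the descendants.
No child survives, so the initial division is made at the grandchildren's generation.
The descendants' portion ($480,000) is divided into 8 shares of $60,000: Zofia, Lena, Vikram, Ursula, Csilla, Nkechi, Maeve, and Anna each take $60,000.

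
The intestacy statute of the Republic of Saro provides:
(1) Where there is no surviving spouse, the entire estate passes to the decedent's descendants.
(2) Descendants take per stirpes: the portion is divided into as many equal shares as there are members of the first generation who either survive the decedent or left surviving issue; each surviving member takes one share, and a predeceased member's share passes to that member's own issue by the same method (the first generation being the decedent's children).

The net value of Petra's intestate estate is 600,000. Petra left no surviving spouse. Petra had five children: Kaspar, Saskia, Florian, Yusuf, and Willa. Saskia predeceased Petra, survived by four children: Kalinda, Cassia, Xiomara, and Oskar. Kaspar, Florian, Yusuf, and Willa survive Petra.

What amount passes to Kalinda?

Kalinda receives 30,000.

The entire 600,000 passes to the descendants.
That amount (600,000) is divided into 5 shares of 120,000: Kaspar, Florian, Yusuf, and Willa each take 120,000; Saskia's 120,000 share passes to Saskia's issue.
Saskia's share (120,000) is divided into 4 shares of 30,000: Kalinda, Cassia, Xiomara, and Oskar each take 30,000.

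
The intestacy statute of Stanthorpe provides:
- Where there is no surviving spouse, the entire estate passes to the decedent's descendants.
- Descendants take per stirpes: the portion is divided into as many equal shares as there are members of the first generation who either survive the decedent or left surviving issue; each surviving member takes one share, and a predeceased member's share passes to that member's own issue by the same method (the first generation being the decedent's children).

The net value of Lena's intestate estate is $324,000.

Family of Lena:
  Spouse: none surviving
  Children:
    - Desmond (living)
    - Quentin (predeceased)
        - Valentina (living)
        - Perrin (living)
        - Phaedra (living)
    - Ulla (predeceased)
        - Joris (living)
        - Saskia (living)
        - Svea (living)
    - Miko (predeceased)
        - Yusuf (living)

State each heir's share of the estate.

The entire $324,000 passes to the descendants.
That amount ($324,000) is divided into 4 shares of $81,000: Desmond takes $81,000; Quentin's $81,000 share passes to Quentin's issue; Ulla's $81,000 share passes to Ulla's issue; Miko's $81,000 share passes to Miko's issue.
Quentin's share ($81,000) is divided into 3 shares of $27,000: Valentina, Perrin, and Phaedra each take $27,000.
Ulla's share ($81,000) is divided into 3 shares of $27,000: Joris, Saskia, and Svea each take $27,000.
Miko's share ($81,000) passes entirely to Yusuf.

Desmond: $81,000; Valentina: $27,000; Perrin: $27,000; Phaedra: $27,000; Joris: $27,000; Saskia: $27,000; Svea: $27,000; Yusuf: $81,000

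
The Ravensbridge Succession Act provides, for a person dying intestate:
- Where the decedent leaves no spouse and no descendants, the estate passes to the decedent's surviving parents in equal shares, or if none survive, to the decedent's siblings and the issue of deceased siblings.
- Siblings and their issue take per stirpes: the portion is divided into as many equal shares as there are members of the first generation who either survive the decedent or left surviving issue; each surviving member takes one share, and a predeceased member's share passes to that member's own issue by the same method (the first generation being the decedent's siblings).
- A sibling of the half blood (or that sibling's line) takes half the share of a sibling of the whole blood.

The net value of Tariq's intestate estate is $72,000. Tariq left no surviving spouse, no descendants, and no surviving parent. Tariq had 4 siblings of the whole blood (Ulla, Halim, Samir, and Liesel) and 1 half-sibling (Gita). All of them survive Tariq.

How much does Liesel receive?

The entire $72,000 passes to the siblings and their issue.
Counting each half-blood sibling's line as half a unit, there are 9/2 units in $72,000, so one unit is $16,000. Whole-blood lines (Ulla, Halim, Samir, and Liesel) take $16,000 each; half-blood lines (Gita) take $8,000 each.

Liesel receives $16,000.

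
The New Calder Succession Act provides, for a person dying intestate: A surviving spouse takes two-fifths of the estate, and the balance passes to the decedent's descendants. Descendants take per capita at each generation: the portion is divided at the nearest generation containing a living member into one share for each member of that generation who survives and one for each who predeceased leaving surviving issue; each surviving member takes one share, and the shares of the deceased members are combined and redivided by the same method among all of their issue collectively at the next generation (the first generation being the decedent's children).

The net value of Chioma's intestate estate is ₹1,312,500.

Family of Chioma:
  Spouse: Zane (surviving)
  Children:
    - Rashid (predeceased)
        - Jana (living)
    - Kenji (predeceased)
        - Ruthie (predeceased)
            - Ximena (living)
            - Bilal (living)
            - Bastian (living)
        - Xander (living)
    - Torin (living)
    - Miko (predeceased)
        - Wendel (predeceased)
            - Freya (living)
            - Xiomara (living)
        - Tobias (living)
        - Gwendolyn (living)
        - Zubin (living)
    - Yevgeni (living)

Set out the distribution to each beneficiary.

Zane: ₹525,000; Jana: ₹67,500; Ximena: ₹27,000; Bilal: ₹27,000; Bastian: ₹27,000; Xander: ₹67,500; Torin: ₹157,500; Freya: ₹27,000; Xiomara: ₹27,000; Tobias: ₹67,500; Gwendolyn: ₹67,500; Zubin: ₹67,500; Yevgeni: ₹157,500

Zane takes two-fifths of ₹1,312,500 = ₹525,000. The remaining ₹787,500 passes to the descendants.
The descendants' portion (₹787,500) is divided at the children's generation into 5 shares of ₹157,500. Torin and Yevgeni each take ₹157,500. The 3 shares of the deceased (Rashid, Kenji, and Miko) are combined into a pool of ₹472,500.
That pool (₹472,500) is divided at the grandchildren's generation into 7 shares of ₹67,500. Jana, Xander, Tobias, Gwendolyn, and Zubin each take ₹67,500. The 2 shares of the deceased (Ruthie and Wendel) are combined into a pool of ₹135,000.
That pool (₹135,000) is divided at the great-grandchildren's generation equally among Ximena, Bilal, Bastian, Freya, and Xiomara: ₹27,000 each.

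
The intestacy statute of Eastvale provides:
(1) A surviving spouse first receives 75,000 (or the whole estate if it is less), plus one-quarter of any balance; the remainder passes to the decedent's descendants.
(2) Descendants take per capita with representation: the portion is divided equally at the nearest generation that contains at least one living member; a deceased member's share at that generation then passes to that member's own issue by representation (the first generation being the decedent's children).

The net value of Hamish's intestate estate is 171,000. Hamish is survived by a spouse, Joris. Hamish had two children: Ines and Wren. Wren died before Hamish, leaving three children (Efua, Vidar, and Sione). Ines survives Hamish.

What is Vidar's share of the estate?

Joris first takes 75,000, leaving a balance of 96,000. Joris then takes one-quarter of the balance (24,000), for a total of 99,000. The remaining 72,000 passes to the descendants.
The descendants' portion (72,000) is divided into 2 shares of 36,000: Ines takes 36,000; Wren's 36,000 share passes to Wren's issue.
Wren's share (36,000) is divided into 3 shares of 12,000: Efua, Vidar, and Sione each take 12,000.

Vidar receives 12,000.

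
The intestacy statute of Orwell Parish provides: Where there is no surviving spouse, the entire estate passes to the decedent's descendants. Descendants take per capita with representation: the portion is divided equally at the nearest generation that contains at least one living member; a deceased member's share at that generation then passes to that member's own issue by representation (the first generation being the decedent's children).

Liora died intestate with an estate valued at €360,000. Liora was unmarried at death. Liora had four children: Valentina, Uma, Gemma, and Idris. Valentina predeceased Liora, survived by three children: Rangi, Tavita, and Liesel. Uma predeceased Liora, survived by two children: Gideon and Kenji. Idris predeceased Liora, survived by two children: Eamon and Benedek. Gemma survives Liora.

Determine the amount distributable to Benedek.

Benedek receives €45,000.

The entire €360,000 passes to the descendants.
That amount (€360,000) is divided into 4 shares of €90,000: Gemma takes €90,000; Valentina's €90,000 share passes to Valentina's issue; Uma's €90,000 share passes to Uma's issue; Idris's €90,000 share passes to Idris's issue.
Valentina's share (€90,000) is divided into 3 shares of €30,000: Rangi, Tavita, and Liesel each take €30,000.
Uma's share (€90,000) is divided into 2 shares of €45,000: Gideon and Kenji each take €45,000.
Idris's share (€90,000) is divided into 2 shares of €45,000: Eamon and Benedek each take €45,000.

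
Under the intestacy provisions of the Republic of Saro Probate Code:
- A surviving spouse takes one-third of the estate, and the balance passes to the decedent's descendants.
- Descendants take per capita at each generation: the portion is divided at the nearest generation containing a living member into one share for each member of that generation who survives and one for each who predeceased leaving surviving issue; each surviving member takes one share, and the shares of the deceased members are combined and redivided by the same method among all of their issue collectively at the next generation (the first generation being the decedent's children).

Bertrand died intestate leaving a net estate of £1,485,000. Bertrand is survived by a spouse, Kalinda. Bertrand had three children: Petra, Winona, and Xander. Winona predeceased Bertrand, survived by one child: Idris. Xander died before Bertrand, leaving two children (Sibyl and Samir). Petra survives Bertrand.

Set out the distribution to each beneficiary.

Kalinda: £495,000; Petra: £330,000; Idris: £220,000; Sibyl: £220,000; Samir: £220,000

Kalinda takes one-third of £1,485,000 = £495,000. The remaining £990,000 passes to the descendants.
The descendants' portion (£990,000) is divided at the children's generation into 3 shares of £330,000. Petra takes £330,000. The 2 shares of the deceased (Winona and Xander) are combined into a pool of £660,000.
That pool (£660,000) is divided at the grandchildren's generation equally among Idris, Sibyl, and Samir: £220,000 each.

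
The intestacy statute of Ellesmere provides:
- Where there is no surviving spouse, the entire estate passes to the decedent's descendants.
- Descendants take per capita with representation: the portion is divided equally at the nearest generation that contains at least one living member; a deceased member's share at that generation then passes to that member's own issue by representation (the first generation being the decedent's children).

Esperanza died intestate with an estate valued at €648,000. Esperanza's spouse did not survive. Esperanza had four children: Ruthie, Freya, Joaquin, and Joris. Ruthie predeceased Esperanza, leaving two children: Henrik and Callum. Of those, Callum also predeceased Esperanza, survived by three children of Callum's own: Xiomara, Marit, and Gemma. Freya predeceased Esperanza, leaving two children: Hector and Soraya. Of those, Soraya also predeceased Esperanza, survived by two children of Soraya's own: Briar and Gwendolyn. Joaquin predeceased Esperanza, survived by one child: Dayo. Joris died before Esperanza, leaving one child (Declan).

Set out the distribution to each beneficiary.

The entire €648,000 passes to the descendants.
No child survives, so the initial division is made at the grandchildren's generation.
That amount (€648,000) is divided into 6 shares of €108,000: Henrik, Hector, Dayo, and Declan each take €108,000; Callum's €108,000 share passes to Callum's issue; Soraya's €108,000 share passes to Soraya's issue.
Callum's share (€108,000) is divided into 3 shares of €36,000: Xiomara, Marit, and Gemma each take €36,000.
Soraya's share (€108,000) is divided into 2 shares of €54,000: Briar and Gwendolyn each take €54,000.

Henrik: €108,000; Xiomara: €36,000; Marit: €36,000; Gemma: €36,000; Hector: €108,000; Briar: €54,000; Gwendolyn: €54,000; Dayo: €108,000; Declan: €108,000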